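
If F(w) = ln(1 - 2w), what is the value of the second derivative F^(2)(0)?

Apply the Taylor formula c_k = f^(k)(a)/k!.
The coefficient of w^2 in the expansion is -2, so F′′(0) = 2! * (-2) = -4.

-4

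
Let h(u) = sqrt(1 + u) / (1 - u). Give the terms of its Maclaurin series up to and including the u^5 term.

Multiply the two series term by term and collect like powers.
h(0) = 1
h′(0) = 3/2
h′′(0) = 11/4
h′′′(0) = 69/8
h^(4)(0) = 537/16
h^(5)(0) = 5475/32

365*u^5/256 + 179*u^4/128 + 23*u^3/16 + 11*u^2/8 + 3*u/2 + 1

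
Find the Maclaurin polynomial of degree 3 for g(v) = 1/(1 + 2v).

-8*v^3 + 4*v^2 - 2*v + 1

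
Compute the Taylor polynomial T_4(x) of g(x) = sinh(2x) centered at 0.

4*x^3/3 + 2*x

g(0) = 0
g′(0) = 2
g′′(0) = 0
g′′′(0) = 8
g^(4)(0) = 0
The Taylor polynomial is Σ g^(k)(0)/k! · x^k.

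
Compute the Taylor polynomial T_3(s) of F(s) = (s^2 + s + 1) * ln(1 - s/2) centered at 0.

-2*s^3/3 - 5*s^2/8 - s/2

Shift and add copies of the series according to the polynomial's terms.
F(0) = 0
F′(0) = -1/2
F′′(0) = -5/4
F′′′(0) = -4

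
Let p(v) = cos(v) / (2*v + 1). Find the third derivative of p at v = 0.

Expand 1/(denominator) as a geometric series and multiply by the numerator's series.
From the series, [v^3] p = -7; multiply by 3! = 6 to get -42.

-42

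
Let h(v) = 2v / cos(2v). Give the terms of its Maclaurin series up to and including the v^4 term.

Write the quotient as an unknown series and match coefficients against numerator = denominator · series.

4*v^3 + 2*v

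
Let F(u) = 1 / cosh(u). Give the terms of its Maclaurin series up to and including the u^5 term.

5*u^4/24 - u^2/2 + 1

Write the quotient as an unknown series and match coefficients against numerator = denominator · series.
[u^0] = 1;  [u^1] = 0;  [u^2] = -1/2;  [u^3] = 0;  [u^4] = 5/24;  [u^5] = 0.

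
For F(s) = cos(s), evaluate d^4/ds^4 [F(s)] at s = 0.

The coefficient of s^4 in the expansion is 1/24, so F^(4)(0) = 4! * (1/24) = 1.

1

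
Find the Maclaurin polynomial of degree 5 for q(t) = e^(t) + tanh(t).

17*t^5/120 + t^4/24 - t^3/6 + t^2/2 + 2*t + 1

Combine the two series term by term.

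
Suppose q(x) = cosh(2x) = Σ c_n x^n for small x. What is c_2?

Differentiate repeatedly and evaluate at the center.
So c_2 = q′′(0)/2! = 2.

2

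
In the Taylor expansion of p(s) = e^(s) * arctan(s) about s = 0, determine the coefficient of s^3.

1/6

Expand each factor separately, then convolve coefficients.
p(0) = 0
p′(0) = 1
p′′(0) = 2
p′′′(0) = 1
Dividing each by k! gives the coefficients c_0, ..., c_3.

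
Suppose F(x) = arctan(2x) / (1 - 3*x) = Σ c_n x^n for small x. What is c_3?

46/3

Expand 1/(denominator) as a geometric series and multiply by the numerator's series.
F(0) = 0
F′(0) = 2
F′′(0) = 12
F′′′(0) = 92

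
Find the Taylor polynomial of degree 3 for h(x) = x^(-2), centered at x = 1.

[(x - 1)^0] = 1;  [(x - 1)^1] = -2;  [(x - 1)^2] = 3;  [(x - 1)^3] = -4.

-4*(x - 1)^3 + 3*(x - 1)^2 - 2*(x - 1) + 1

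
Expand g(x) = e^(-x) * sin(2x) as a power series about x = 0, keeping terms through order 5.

-19*x^5/60 + x^4 - x^3/3 - 2*x^2 + 2*x

Write out both Maclaurin series and multiply, keeping only the needed powers.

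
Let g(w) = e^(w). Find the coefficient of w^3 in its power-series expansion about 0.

Compute the successive derivatives at the expansion point and divide by k!.
[w^0] = 1;  [w^1] = 1;  [w^2] = 1/2;  [w^3] = 1/6.

1/6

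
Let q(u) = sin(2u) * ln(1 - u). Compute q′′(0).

Take the Cauchy product of the two expansions.
From the series, [u^2] q = -2; multiply by 2! = 2 to get -4.

-4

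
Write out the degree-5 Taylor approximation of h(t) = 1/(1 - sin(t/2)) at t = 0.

61*t^5/3840 + t^4/24 + 5*t^3/48 + t^2/4 + t/2 + 1

Substitute the inner expansion into the outer series and collect powers.
h(0) = 1
h′(0) = 1/2
h′′(0) = 1/2
h′′′(0) = 5/8
h^(4)(0) = 1
h^(5)(0) = 61/32
Then c_k = h^(k)(0)/k! gives each Taylor coefficient.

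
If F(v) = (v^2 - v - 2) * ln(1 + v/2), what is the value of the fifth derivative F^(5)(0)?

Multiply each power in the prefactor through the base expansion.
The coefficient of v^5 in the expansion is 43/960, so F^(5)(0) = 5! * (43/960) = 43/8.

43/8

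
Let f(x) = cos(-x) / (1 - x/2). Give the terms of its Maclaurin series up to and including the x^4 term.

-x^4/48 - x^3/8 - x^2/4 + x/2 + 1

Take the Cauchy product of the two expansions.
f(0) = 1
f′(0) = 1/2
f′′(0) = -1/2
f′′′(0) = -3/4
f^(4)(0) = -1/2
The Taylor polynomial is Σ f^(k)(0)/k! · x^k.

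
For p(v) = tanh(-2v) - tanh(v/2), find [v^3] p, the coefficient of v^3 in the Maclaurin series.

65/24

Combine the two series term by term.
p(0) = 0
p′(0) = -5/2
p′′(0) = 0
p′′′(0) = 65/4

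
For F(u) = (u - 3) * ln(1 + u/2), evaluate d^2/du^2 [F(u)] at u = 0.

7/4

Shift and add copies of the series according to the polynomial's terms.
From the series, [u^2] F = 7/8; multiply by 2! = 2 to get 7/4.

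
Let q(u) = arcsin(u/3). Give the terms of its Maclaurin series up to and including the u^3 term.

q(0) = 0
q′(0) = 1/3
q′′(0) = 0
q′′′(0) = 1/27
The Taylor polynomial is Σ q^(k)(0)/k! · u^k.

u^3/162 + u/3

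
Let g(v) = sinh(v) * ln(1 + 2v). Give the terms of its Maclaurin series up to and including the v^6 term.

247*v^6/36 - 13*v^5/3 + 3*v^4 - 2*v^3 + 2*v^2

Expand each factor separately, then convolve coefficients.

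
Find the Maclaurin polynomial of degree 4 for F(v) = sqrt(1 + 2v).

-5*v^4/8 + v^3/2 - v^2/2 + v + 1

Use the known series and substitute for the argument.
[v^0] = 1;  [v^1] = 1;  [v^2] = -1/2;  [v^3] = 1/2;  [v^4] = -5/8.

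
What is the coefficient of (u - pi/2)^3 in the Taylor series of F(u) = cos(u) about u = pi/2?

F(pi/2) = 0
F′(pi/2) = -1
F′′(pi/2) = 0
F′′′(pi/2) = 1
Dividing each by k! gives the coefficients c_0, ..., c_3.

1/6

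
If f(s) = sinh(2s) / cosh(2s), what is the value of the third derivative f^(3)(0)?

-16

Write the quotient as an unknown series and match coefficients against numerator = denominator · series.
The coefficient of s^3 in the expansion is -8/3, so f′′′(0) = 3! * (-8/3) = -16.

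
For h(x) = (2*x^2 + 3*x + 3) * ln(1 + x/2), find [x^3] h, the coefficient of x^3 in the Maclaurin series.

3/4

Multiply each power in the prefactor through the base expansion.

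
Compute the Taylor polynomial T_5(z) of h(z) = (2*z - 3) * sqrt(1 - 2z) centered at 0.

11*z^5/8 + 7*z^4/8 + z^3/2 - z^2/2 + 5*z - 3

Shift and add copies of the series according to the polynomial's terms.
h(0) = -3
h′(0) = 5
h′′(0) = -1
h′′′(0) = 3
h^(4)(0) = 21
h^(5)(0) = 165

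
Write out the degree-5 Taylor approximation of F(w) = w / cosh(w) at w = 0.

Divide the numerator series by the denominator series (power-series long division).
F(0) = 0
F′(0) = 1
F′′(0) = 0
F′′′(0) = -3
F^(4)(0) = 0
F^(5)(0) = 25

5*w^5/24 - w^3/2 + w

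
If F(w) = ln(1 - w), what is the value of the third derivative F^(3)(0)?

-2

From the series, [w^3] F = -1/3; multiply by 3! = 6 to get -2.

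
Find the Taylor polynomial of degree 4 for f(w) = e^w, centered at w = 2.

(w - 2)^4*e^(2)/24 + (w - 2)^3*e^(2)/6 + (w - 2)^2*e^(2)/2 + (w - 2)*e^(2) + e^(2)

Apply the Taylor formula c_k = f^(k)(a)/k!.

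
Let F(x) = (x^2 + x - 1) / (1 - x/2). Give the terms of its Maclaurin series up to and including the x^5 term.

Shift and add copies of the series according to the polynomial's terms.
F(0) = -1
F′(0) = 1/2
F′′(0) = 5/2
F′′′(0) = 15/4
F^(4)(0) = 15/2
F^(5)(0) = 75/4

5*x^5/32 + 5*x^4/16 + 5*x^3/8 + 5*x^2/4 + x/2 - 1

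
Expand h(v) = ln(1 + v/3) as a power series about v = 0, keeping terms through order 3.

h(0) = 0
h′(0) = 1/3
h′′(0) = -1/9
h′′′(0) = 2/27
Then c_k = h^(k)(0)/k! gives each Taylor coefficient.

v^3/81 - v^2/18 + v/3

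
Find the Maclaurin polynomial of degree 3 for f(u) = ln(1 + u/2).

u^3/24 - u^2/8 + u/2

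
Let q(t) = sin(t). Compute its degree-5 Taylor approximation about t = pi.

-(t - pi)^5/120 + (t - pi)^3/6 - (t - pi)

q(pi) = 0
q′(pi) = -1
q′′(pi) = 0
q′′′(pi) = 1
q^(4)(pi) = 0
q^(5)(pi) = -1
The Taylor polynomial is Σ q^(k)(pi)/k! · (t - pi)^k.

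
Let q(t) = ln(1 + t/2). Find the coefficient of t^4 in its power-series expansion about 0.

-1/64

Compute the successive derivatives at the expansion point and divide by k!.
q(0) = 0
q′(0) = 1/2
q′′(0) = -1/4
q′′′(0) = 1/4
q^(4)(0) = -3/8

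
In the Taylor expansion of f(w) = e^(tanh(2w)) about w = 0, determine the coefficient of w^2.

2

Let u equal the inner series; expand the outer function in u and truncate.
f(0) = 1
f′(0) = 2
f′′(0) = 4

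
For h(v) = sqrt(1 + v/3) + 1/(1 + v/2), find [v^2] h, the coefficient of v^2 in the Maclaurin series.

17/72

Combine the two series term by term.
h(0) = 2
h′(0) = -1/3
h′′(0) = 17/36
So c_2 = h′′(0)/2! = 17/72.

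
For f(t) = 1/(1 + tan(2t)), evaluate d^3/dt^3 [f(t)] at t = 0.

-64

Compose series: expand the inner function first, then feed it into the outer expansion.
From the series, [t^3] f = -32/3; multiply by 3! = 6 to get -64.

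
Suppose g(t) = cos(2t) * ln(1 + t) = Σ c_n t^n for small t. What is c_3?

-5/3

Write out both Maclaurin series and multiply, keeping only the needed powers.
[t^0] = 0;  [t^1] = 1;  [t^2] = -1/2;  [t^3] = -5/3.
So c_3 = g′′′(0)/3! = -5/3.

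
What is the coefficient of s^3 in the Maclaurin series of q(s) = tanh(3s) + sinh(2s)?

Combine the two series term by term.
[s^0] = 0;  [s^1] = 5;  [s^2] = 0;  [s^3] = -23/3.

-23/3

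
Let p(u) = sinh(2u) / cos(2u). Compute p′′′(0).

32

Write the quotient as an unknown series and match coefficients against numerator = denominator · series.
The coefficient of u^3 in the expansion is 16/3, so p′′′(0) = 3! * (16/3) = 32.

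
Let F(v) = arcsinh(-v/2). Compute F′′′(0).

The coefficient of v^3 in the expansion is 1/48, so F′′′(0) = 3! * (1/48) = 1/8.

1/8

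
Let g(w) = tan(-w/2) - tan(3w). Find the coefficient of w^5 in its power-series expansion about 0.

Add the two expansions coefficient-wise.
g(0) = 0
g′(0) = -7/2
g′′(0) = 0
g′′′(0) = -217/4
g^(4)(0) = 0
g^(5)(0) = -7777/2
So c_5 = g^(5)(0)/5! = -7777/240.

-7777/240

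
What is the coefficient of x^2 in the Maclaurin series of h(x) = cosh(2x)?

2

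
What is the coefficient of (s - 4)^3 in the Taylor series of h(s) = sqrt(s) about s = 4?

1/512

[(s - 4)^0] = 2;  [(s - 4)^1] = 1/4;  [(s - 4)^2] = -1/64;  [(s - 4)^3] = 1/512.
So c_3 = h′′′(4)/3! = 1/512.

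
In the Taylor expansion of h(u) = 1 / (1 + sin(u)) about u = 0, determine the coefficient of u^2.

Use the geometric series for the reciprocal, then substitute.
[u^0] = 1;  [u^1] = -1;  [u^2] = 1.

1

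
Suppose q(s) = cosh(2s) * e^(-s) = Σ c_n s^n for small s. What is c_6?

Take the Cauchy product of the two expansions.
q(0) = 1
q′(0) = -1
q′′(0) = 5
q′′′(0) = -13
q^(4)(0) = 41
q^(5)(0) = -121
q^(6)(0) = 365
The Taylor polynomial is Σ q^(k)(0)/k! · s^k.

73/144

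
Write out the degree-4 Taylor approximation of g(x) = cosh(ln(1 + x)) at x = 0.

Substitute the inner expansion into the outer series and collect powers.
[x^0] = 1;  [x^1] = 0;  [x^2] = 1/2;  [x^3] = -1/2;  [x^4] = 1/2.

x^4/2 - x^3/2 + x^2/2 + 1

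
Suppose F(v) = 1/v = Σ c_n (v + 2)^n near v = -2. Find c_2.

[(v + 2)^0] = -1/2;  [(v + 2)^1] = -1/4;  [(v + 2)^2] = -1/8.
So c_2 = F′′(-2)/2! = -1/8.

-1/8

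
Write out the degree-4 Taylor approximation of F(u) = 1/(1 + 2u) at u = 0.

Use the known series and substitute for the argument.
F(0) = 1
F′(0) = -2
F′′(0) = 8
F′′′(0) = -48
F^(4)(0) = 384

16*u^4 - 8*u^3 + 4*u^2 - 2*u + 1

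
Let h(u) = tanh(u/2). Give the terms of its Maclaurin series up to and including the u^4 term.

-u^3/24 + u/2

h(0) = 0
h′(0) = 1/2
h′′(0) = 0
h′′′(0) = -1/4
h^(4)(0) = 0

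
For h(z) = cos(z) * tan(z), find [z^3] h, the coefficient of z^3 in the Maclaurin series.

-1/6

Multiply the two series term by term and collect like powers.
h(0) = 0
h′(0) = 1
h′′(0) = 0
h′′′(0) = -1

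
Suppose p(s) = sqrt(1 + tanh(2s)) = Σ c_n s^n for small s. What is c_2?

Compose series: expand the inner function first, then feed it into the outer expansion.
p(0) = 1
p′(0) = 1
p′′(0) = -1
So c_2 = p′′(0)/2! = -1/2.

-1/2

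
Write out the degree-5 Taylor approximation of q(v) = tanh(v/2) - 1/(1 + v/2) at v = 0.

17*v^5/480 - v^4/16 + v^3/12 - v^2/4 + v - 1

Expand each term separately and add.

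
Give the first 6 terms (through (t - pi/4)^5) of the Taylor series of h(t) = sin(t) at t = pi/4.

h(pi/4) = sqrt(2)/2
h′(pi/4) = sqrt(2)/2
h′′(pi/4) = -sqrt(2)/2
h′′′(pi/4) = -sqrt(2)/2
h^(4)(pi/4) = sqrt(2)/2
h^(5)(pi/4) = sqrt(2)/2

sqrt(2)*(t - pi/4)^5/240 + sqrt(2)*(t - pi/4)^4/48 - sqrt(2)*(t - pi/4)^3/12 - sqrt(2)*(t - pi/4)^2/4 + sqrt(2)*(t - pi/4)/2 + sqrt(2)/2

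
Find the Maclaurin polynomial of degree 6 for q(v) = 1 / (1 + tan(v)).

Expand as Σ (-1)^k u^k with u equal to the inner function's series.
q(0) = 1
q′(0) = -1
q′′(0) = 2
q′′′(0) = -8
q^(4)(0) = 40
q^(5)(0) = -256
q^(6)(0) = 1952
Then c_k = q^(k)(0)/k! gives each Taylor coefficient.

122*v^6/45 - 32*v^5/15 + 5*v^4/3 - 4*v^3/3 + v^2 - v + 1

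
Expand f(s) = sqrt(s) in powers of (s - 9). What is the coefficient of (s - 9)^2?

[(s - 9)^0] = 3;  [(s - 9)^1] = 1/6;  [(s - 9)^2] = -1/216.
So c_2 = f′′(9)/2! = -1/216.

-1/216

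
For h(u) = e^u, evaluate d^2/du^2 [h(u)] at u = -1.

Compute the successive derivatives at the expansion point and divide by k!.
From the series, [(u + 1)^2] h = e^(-1)/2; multiply by 2! = 2 to get e^(-1).

e^(-1)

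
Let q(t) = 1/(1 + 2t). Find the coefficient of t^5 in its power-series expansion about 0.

q(0) = 1
q′(0) = -2
q′′(0) = 8
q′′′(0) = -48
q^(4)(0) = 384
q^(5)(0) = -3840
So c_5 = q^(5)(0)/5! = -32.

-32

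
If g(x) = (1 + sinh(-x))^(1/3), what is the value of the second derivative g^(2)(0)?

-2/9

Plug the Maclaurin series of the inner function into that of the outer and collect terms.
The coefficient of x^2 in the expansion is -1/9, so g′′(0) = 2! * (-1/9) = -2/9.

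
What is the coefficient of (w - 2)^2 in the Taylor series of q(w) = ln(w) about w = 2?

-1/8

q(2) = ln(2)
q′(2) = 1/2
q′′(2) = -1/4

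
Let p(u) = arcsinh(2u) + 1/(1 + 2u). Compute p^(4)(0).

384

Expand each term separately and add.
From the series, [u^4] p = 16; multiply by 4! = 24 to get 384.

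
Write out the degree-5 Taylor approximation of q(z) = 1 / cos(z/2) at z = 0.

5*z^4/384 + z^2/8 + 1

Write the quotient as an unknown series and match coefficients against numerator = denominator · series.
q(0) = 1
q′(0) = 0
q′′(0) = 1/4
q′′′(0) = 0
q^(4)(0) = 5/16
q^(5)(0) = 0
Then c_k = q^(k)(0)/k! gives each Taylor coefficient.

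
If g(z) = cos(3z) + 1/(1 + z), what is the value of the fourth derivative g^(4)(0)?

Add the two expansions coefficient-wise.
From the series, [z^4] g = 35/8; multiply by 4! = 24 to get 105.

105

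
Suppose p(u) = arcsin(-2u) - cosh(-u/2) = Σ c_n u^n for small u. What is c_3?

Expand each term separately and add.
p(0) = -1
p′(0) = -2
p′′(0) = -1/4
p′′′(0) = -8
Dividing each by k! gives the coefficients c_0, ..., c_3.

-4/3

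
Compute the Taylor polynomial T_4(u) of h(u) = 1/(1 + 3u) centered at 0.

81*u^4 - 27*u^3 + 9*u^2 - 3*u + 1

h(0) = 1
h′(0) = -3
h′′(0) = 18
h′′′(0) = -162
h^(4)(0) = 1944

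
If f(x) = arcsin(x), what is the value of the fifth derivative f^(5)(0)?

9

Apply the Taylor formula c_k = f^(k)(a)/k!.
From the series, [x^5] f = 3/40; multiply by 5! = 120 to get 9.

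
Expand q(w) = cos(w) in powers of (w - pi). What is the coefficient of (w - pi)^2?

1/2

q(pi) = -1
q′(pi) = 0
q′′(pi) = 1
Then c_k = q^(k)(pi)/k! gives each Taylor coefficient.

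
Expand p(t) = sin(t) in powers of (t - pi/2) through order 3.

1 - (t - pi/2)^2/2

p(pi/2) = 1
p′(pi/2) = 0
p′′(pi/2) = -1
p′′′(pi/2) = 0
Dividing each by k! gives the coefficients c_0, ..., c_3.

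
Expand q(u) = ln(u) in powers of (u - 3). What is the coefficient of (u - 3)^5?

1/1215

Use the known series and substitute for the argument.
[(u - 3)^0] = ln(3);  [(u - 3)^1] = 1/3;  [(u - 3)^2] = -1/18;  [(u - 3)^3] = 1/81;  [(u - 3)^4] = -1/324;  [(u - 3)^5] = 1/1215.
So c_5 = q^(5)(3)/5! = 1/1215.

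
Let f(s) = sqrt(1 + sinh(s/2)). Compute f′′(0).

-1/16

Plug the Maclaurin series of the inner function into that of the outer and collect terms.
The coefficient of s^2 in the expansion is -1/32, so f′′(0) = 2! * (-1/32) = -1/16.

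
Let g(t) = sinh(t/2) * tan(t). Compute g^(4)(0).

Multiply the two series term by term and collect like powers.
From the series, [t^4] g = 3/16; multiply by 4! = 24 to get 9/2.

9/2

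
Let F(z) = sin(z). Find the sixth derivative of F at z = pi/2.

-1

The coefficient of (z - pi/2)^6 in the expansion is -1/720, so F^(6)(pi/2) = 6! * (-1/720) = -1.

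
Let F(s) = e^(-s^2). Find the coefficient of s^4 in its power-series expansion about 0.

Differentiate repeatedly and evaluate at the center.
F(0) = 1
F′(0) = 0
F′′(0) = -2
F′′′(0) = 0
F^(4)(0) = 12

1/2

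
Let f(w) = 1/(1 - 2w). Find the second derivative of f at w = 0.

8

The coefficient of w^2 in the expansion is 4, so f′′(0) = 2! * (4) = 8.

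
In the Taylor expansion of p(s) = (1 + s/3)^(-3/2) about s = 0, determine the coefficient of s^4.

Differentiate repeatedly and evaluate at the center.
p(0) = 1
p′(0) = -1/2
p′′(0) = 5/12
p′′′(0) = -35/72
p^(4)(0) = 35/48
So c_4 = p^(4)(0)/4! = 35/1152.

35/1152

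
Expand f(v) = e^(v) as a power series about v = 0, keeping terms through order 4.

v^4/24 + v^3/6 + v^2/2 + v + 1

[v^0] = 1;  [v^1] = 1;  [v^2] = 1/2;  [v^3] = 1/6;  [v^4] = 1/24.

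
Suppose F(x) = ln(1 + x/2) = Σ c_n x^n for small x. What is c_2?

-1/8

Differentiate repeatedly and evaluate at the center.
F(0) = 0
F′(0) = 1/2
F′′(0) = -1/4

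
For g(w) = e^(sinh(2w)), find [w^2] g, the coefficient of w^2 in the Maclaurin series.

2

Substitute the inner expansion into the outer series and collect powers.
g(0) = 1
g′(0) = 2
g′′(0) = 4
Then c_k = g^(k)(0)/k! gives each Taylor coefficient.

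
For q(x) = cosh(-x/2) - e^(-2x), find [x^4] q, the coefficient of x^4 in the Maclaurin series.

Expand each term separately and add.

-85/128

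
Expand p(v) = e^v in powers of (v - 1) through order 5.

e*(v - 1)^5/120 + e*(v - 1)^4/24 + e*(v - 1)^3/6 + e*(v - 1)^2/2 + e*(v - 1) + e

[(v - 1)^0] = e;  [(v - 1)^1] = e;  [(v - 1)^2] = e/2;  [(v - 1)^3] = e/6;  [(v - 1)^4] = e/24;  [(v - 1)^5] = e/120.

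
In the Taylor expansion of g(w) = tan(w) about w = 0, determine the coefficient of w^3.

1/3

Differentiate repeatedly and evaluate at the center.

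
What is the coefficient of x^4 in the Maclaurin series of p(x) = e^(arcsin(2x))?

Plug the Maclaurin series of the inner function into that of the outer and collect terms.
[x^0] = 1;  [x^1] = 2;  [x^2] = 2;  [x^3] = 8/3;  [x^4] = 10/3.

10/3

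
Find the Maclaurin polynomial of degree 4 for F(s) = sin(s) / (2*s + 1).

-23*s^4/3 + 23*s^3/6 - 2*s^2 + s

Use 1/(1 - r) = Σ r^k on the denominator, then take the Cauchy product.
F(0) = 0
F′(0) = 1
F′′(0) = -4
F′′′(0) = 23
F^(4)(0) = -184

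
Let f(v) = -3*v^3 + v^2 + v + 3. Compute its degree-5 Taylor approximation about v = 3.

-3*(v - 3)^3 - 26*(v - 3)^2 - 74*(v - 3) - 66

[(v - 3)^0] = -66;  [(v - 3)^1] = -74;  [(v - 3)^2] = -26;  [(v - 3)^3] = -3;  [(v - 3)^4] = 0;  [(v - 3)^5] = 0.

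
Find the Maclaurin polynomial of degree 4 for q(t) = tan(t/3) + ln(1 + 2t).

Add the two expansions coefficient-wise.
q(0) = 0
q′(0) = 7/3
q′′(0) = -4
q′′′(0) = 434/27
q^(4)(0) = -96
Dividing each by k! gives the coefficients c_0, ..., c_4.

-4*t^4 + 217*t^3/81 - 2*t^2 + 7*t/3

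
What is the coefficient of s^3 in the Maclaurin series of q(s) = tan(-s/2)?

-1/24

q(0) = 0
q′(0) = -1/2
q′′(0) = 0
q′′′(0) = -1/4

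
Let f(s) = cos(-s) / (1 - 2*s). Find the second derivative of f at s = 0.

Use 1/(1 - r) = Σ r^k on the denominator, then take the Cauchy product.
From the series, [s^2] f = 7/2; multiply by 2! = 2 to get 7.

7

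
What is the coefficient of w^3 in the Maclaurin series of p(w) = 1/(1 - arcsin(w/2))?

Compose series: expand the inner function first, then feed it into the outer expansion.
[w^0] = 1;  [w^1] = 1/2;  [w^2] = 1/4;  [w^3] = 7/48.
So c_3 = p′′′(0)/3! = 7/48.

7/48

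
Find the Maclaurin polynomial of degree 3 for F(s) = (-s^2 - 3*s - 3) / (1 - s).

Distribute the polynomial across the series and collect like powers.
F(0) = -3
F′(0) = -6
F′′(0) = -14
F′′′(0) = -42
Then c_k = F^(k)(0)/k! gives each Taylor coefficient.

-7*s^3 - 7*s^2 - 6*s - 3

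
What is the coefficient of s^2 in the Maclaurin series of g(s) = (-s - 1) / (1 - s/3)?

-4/9

Multiply each power in the prefactor through the base expansion.
g(0) = -1
g′(0) = -4/3
g′′(0) = -8/9
So c_2 = g′′(0)/2! = -4/9.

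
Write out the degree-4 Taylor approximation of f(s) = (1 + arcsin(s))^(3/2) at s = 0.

19*s^4/128 + 3*s^3/16 + 3*s^2/8 + 3*s/2 + 1

Compose series: expand the inner function first, then feed it into the outer expansion.
f(0) = 1
f′(0) = 3/2
f′′(0) = 3/4
f′′′(0) = 9/8
f^(4)(0) = 57/16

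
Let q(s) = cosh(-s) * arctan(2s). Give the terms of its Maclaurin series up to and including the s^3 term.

-5*s^3/3 + 2*s

Write out both Maclaurin series and multiply, keeping only the needed powers.
q(0) = 0
q′(0) = 2
q′′(0) = 0
q′′′(0) = -10
Dividing each by k! gives the coefficients c_0, ..., c_3.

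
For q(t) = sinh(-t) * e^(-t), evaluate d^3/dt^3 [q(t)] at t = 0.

Take the Cauchy product of the two expansions.
The coefficient of t^3 in the expansion is -2/3, so q′′′(0) = 3! * (-2/3) = -4.

-4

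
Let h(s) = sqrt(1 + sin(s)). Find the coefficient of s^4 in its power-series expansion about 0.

1/384

Compose series: expand the inner function first, then feed it into the outer expansion.
h(0) = 1
h′(0) = 1/2
h′′(0) = -1/4
h′′′(0) = -1/8
h^(4)(0) = 1/16
So c_4 = h^(4)(0)/4! = 1/384.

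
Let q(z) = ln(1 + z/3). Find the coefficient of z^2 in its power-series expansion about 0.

-1/18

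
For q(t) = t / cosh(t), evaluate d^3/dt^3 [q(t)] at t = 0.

Write the quotient as an unknown series and match coefficients against numerator = denominator · series.
From the series, [t^3] q = -1/2; multiply by 3! = 6 to get -3.

-3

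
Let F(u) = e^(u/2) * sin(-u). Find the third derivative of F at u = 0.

Take the Cauchy product of the two expansions.
From the series, [u^3] F = 1/24; multiply by 3! = 6 to get 1/4.

1/4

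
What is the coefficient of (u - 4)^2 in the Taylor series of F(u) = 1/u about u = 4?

1/64

Compute the successive derivatives at the expansion point and divide by k!.
F(4) = 1/4
F′(4) = -1/16
F′′(4) = 1/32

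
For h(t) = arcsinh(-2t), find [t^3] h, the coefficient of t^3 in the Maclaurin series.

4/3

Differentiate repeatedly and evaluate at the center.
So c_3 = h′′′(0)/3! = 4/3.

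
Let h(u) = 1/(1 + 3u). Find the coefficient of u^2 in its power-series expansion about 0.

h(0) = 1
h′(0) = -3
h′′(0) = 18
So c_2 = h′′(0)/2! = 9.

9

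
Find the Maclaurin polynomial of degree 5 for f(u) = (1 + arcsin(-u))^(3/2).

Compose series: expand the inner function first, then feed it into the outer expansion.
[u^0] = 1;  [u^1] = -3/2;  [u^2] = 3/8;  [u^3] = -3/16;  [u^4] = 19/128;  [u^5] = -89/1280.

-89*u^5/1280 + 19*u^4/128 - 3*u^3/16 + 3*u^2/8 - 3*u/2 + 1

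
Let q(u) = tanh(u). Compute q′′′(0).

-2

Use the known series and substitute for the argument.
From the series, [u^3] q = -1/3; multiply by 3! = 6 to get -2.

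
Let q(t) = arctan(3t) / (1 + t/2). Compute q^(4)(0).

99

Expand each factor separately, then convolve coefficients.
From the series, [t^4] q = 33/8; multiply by 4! = 24 to get 99.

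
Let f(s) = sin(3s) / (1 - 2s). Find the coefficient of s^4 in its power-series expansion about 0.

Expand each factor separately, then convolve coefficients.
f(0) = 0
f′(0) = 3
f′′(0) = 12
f′′′(0) = 45
f^(4)(0) = 360
Dividing each by k! gives the coefficients c_0, ..., c_4.

15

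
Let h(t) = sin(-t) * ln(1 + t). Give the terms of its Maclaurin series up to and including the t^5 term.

t^5/6 - t^4/6 + t^3/2 - t^2

Multiply the two series term by term and collect like powers.
[t^0] = 0;  [t^1] = 0;  [t^2] = -1;  [t^3] = 1/2;  [t^4] = -1/6;  [t^5] = 1/6.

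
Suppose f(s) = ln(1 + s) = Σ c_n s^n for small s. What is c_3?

1/3

[s^0] = 0;  [s^1] = 1;  [s^2] = -1/2;  [s^3] = 1/3.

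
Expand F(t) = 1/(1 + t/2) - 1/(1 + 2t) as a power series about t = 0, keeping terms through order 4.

Expand each term separately and add.

-255*t^4/16 + 63*t^3/8 - 15*t^2/4 + 3*t/2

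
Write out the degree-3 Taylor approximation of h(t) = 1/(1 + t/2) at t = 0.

h(0) = 1
h′(0) = -1/2
h′′(0) = 1/2
h′′′(0) = -3/4
Then c_k = h^(k)(0)/k! gives each Taylor coefficient.

-t^3/8 + t^2/4 - t/2 + 1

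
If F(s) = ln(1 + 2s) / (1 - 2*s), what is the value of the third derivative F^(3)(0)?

Multiply the numerator's expansion by the denominator's geometric series.
The coefficient of s^3 in the expansion is 20/3, so F′′′(0) = 3! * (20/3) = 40.

40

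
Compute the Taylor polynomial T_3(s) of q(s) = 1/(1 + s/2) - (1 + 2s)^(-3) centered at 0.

639*s^3/8 - 95*s^2/4 + 11*s/2

Combine the two series term by term.
q(0) = 0
q′(0) = 11/2
q′′(0) = -95/2
q′′′(0) = 1917/4
Then c_k = q^(k)(0)/k! gives each Taylor coefficient.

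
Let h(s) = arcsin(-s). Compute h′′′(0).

From the series, [s^3] h = -1/6; multiply by 3! = 6 to get -1.

-1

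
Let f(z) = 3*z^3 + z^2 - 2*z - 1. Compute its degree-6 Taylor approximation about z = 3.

3*(z - 3)^3 + 28*(z - 3)^2 + 85*(z - 3) + 83

f(3) = 83
f′(3) = 85
f′′(3) = 56
f′′′(3) = 18
f^(4)(3) = 0
f^(5)(3) = 0
f^(6)(3) = 0
Dividing each by k! gives the coefficients c_0, ..., c_6.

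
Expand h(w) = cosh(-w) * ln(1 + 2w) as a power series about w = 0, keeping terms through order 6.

-51*w^6/4 + 469*w^5/60 - 5*w^4 + 11*w^3/3 - 2*w^2 + 2*w

Write out both Maclaurin series and multiply, keeping only the needed powers.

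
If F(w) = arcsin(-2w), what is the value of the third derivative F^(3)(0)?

-8

The coefficient of w^3 in the expansion is -4/3, so F′′′(0) = 3! * (-4/3) = -8.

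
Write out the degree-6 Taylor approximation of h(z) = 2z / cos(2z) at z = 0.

Divide the numerator series by the denominator series (power-series long division).

20*z^5/3 + 4*z^3 + 2*z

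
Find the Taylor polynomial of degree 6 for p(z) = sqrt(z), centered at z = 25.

-21*(z - 25)^6/50000000000 + 7*(z - 25)^5/500000000 - (z - 25)^4/2000000 + (z - 25)^3/50000 - (z - 25)^2/1000 + (z - 25)/10 + 5

p(25) = 5
p′(25) = 1/10
p′′(25) = -1/500
p′′′(25) = 3/25000
p^(4)(25) = -3/250000
p^(5)(25) = 21/12500000
p^(6)(25) = -189/625000000
The Taylor polynomial is Σ p^(k)(25)/k! · (z - 25)^k.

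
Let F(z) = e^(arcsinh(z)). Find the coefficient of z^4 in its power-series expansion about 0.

-1/8

Compose series: expand the inner function first, then feed it into the outer expansion.
F(0) = 1
F′(0) = 1
F′′(0) = 1
F′′′(0) = 0
F^(4)(0) = -3
So c_4 = F^(4)(0)/4! = -1/8.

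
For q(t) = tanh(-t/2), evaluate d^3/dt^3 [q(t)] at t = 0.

From the series, [t^3] q = 1/24; multiply by 3! = 6 to get 1/4.

1/4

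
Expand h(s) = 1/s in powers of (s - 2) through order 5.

-(s - 2)^5/64 + (s - 2)^4/32 - (s - 2)^3/16 + (s - 2)^2/8 - (s - 2)/4 + 1/2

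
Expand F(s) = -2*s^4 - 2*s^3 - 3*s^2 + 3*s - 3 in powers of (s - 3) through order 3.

[(s - 3)^0] = -237;  [(s - 3)^1] = -285;  [(s - 3)^2] = -129;  [(s - 3)^3] = -26.

-26*(s - 3)^3 - 129*(s - 3)^2 - 285*(s - 3) - 237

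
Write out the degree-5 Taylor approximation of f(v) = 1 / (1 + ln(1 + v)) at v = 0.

-347*v^5/60 + 11*v^4/3 - 7*v^3/3 + 3*v^2/2 - v + 1

Write 1/(1+u) = 1 - u + u^2 - u^3 + ... and substitute the series for u.
f(0) = 1
f′(0) = -1
f′′(0) = 3
f′′′(0) = -14
f^(4)(0) = 88
f^(5)(0) = -694
The Taylor polynomial is Σ f^(k)(0)/k! · v^k.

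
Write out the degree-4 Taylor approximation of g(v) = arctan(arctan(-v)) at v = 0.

Plug the Maclaurin series of the inner function into that of the outer and collect terms.
g(0) = 0
g′(0) = -1
g′′(0) = 0
g′′′(0) = 4
g^(4)(0) = 0

2*v^3/3 - v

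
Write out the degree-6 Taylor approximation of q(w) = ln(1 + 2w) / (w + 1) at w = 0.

-416*w^6/15 + 256*w^5/15 - 32*w^4/3 + 20*w^3/3 - 4*w^2 + 2*w

Expand 1/(denominator) as a geometric series and multiply by the numerator's series.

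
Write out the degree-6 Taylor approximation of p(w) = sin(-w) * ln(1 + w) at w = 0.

-11*w^6/72 + w^5/6 - w^4/6 + w^3/2 - w^2

Multiply the two series term by term and collect like powers.
[w^0] = 0;  [w^1] = 0;  [w^2] = -1;  [w^3] = 1/2;  [w^4] = -1/6;  [w^5] = 1/6;  [w^6] = -11/72.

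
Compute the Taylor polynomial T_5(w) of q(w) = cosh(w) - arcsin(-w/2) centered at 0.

3*w^5/1280 + w^4/24 + w^3/48 + w^2/2 + w/2 + 1

Add the two expansions coefficient-wise.
[w^0] = 1;  [w^1] = 1/2;  [w^2] = 1/2;  [w^3] = 1/48;  [w^4] = 1/24;  [w^5] = 3/1280.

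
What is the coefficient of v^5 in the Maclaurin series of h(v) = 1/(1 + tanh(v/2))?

-1/240

Compose series: expand the inner function first, then feed it into the outer expansion.
h(0) = 1
h′(0) = -1/2
h′′(0) = 1/2
h′′′(0) = -1/2
h^(4)(0) = 1/2
h^(5)(0) = -1/2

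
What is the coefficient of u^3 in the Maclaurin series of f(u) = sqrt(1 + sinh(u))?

Substitute the inner expansion into the outer series and collect powers.
So c_3 = f′′′(0)/3! = 7/48.

7/48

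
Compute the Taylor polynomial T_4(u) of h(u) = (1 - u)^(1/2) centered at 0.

h(0) = 1
h′(0) = -1/2
h′′(0) = -1/4
h′′′(0) = -3/8
h^(4)(0) = -15/16

-5*u^4/128 - u^3/16 - u^2/8 - u/2 + 1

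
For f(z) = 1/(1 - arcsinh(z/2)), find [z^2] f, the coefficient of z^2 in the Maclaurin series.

1/4

Substitute the inner expansion into the outer series and collect powers.
f(0) = 1
f′(0) = 1/2
f′′(0) = 1/2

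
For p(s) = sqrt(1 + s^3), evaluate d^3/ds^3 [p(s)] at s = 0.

Compute the successive derivatives at the expansion point and divide by k!.
The coefficient of s^3 in the expansion is 1/2, so p′′′(0) = 3! * (1/2) = 3.

3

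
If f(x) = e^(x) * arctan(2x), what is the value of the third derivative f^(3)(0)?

-10

Take the Cauchy product of the two expansions.
From the series, [x^3] f = -5/3; multiply by 3! = 6 to get -10.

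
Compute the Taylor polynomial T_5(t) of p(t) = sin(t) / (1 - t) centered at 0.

Use 1/(1 - r) = Σ r^k on the denominator, then take the Cauchy product.

101*t^5/120 + 5*t^4/6 + 5*t^3/6 + t^2 + t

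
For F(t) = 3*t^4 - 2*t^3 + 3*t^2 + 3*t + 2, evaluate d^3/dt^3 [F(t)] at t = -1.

Use the known series and substitute for the argument.
The coefficient of (t + 1)^3 in the expansion is -14, so F′′′(-1) = 3! * (-14) = -84.

-84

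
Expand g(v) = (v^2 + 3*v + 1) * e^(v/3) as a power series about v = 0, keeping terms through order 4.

145*v^4/1944 + 41*v^3/81 + 37*v^2/18 + 10*v/3 + 1

Distribute the polynomial across the series and collect like powers.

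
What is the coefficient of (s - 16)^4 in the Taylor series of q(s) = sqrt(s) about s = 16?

Use the known series and substitute for the argument.
[(s - 16)^0] = 4;  [(s - 16)^1] = 1/8;  [(s - 16)^2] = -1/512;  [(s - 16)^3] = 1/16384;  [(s - 16)^4] = -5/2097152.
So c_4 = q^(4)(16)/4! = -5/2097152.

-5/2097152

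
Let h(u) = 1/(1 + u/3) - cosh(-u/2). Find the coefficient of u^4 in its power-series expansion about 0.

Combine the two series term by term.

101/10368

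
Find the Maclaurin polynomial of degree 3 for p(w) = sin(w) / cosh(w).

-2*w^3/3 + w

Invert the denominator's series and multiply.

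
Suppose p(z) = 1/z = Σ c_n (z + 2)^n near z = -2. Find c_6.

Differentiate repeatedly and evaluate at the center.
[(z + 2)^0] = -1/2;  [(z + 2)^1] = -1/4;  [(z + 2)^2] = -1/8;  [(z + 2)^3] = -1/16;  [(z + 2)^4] = -1/32;  [(z + 2)^5] = -1/64;  [(z + 2)^6] = -1/128.

-1/128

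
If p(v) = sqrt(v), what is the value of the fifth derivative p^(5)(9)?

Use the known series and substitute for the argument.
The coefficient of (v - 9)^5 in the expansion is 7/5038848, so p^(5)(9) = 5! * (7/5038848) = 35/209952.

35/209952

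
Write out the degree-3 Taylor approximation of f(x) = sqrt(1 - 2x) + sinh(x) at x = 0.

Expand each term separately and add.
f(0) = 1
f′(0) = 0
f′′(0) = -1
f′′′(0) = -2

-x^3/3 - x^2/2 + 1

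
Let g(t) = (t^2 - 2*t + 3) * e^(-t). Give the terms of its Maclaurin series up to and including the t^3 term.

-5*t^3/2 + 9*t^2/2 - 5*t + 3

Multiply each power in the prefactor through the base expansion.
g(0) = 3
g′(0) = -5
g′′(0) = 9
g′′′(0) = -15
Then c_k = g^(k)(0)/k! gives each Taylor coefficient.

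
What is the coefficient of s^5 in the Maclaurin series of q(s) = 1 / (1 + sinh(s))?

-181/120

Expand as Σ (-1)^k u^k with u equal to the inner function's series.
q(0) = 1
q′(0) = -1
q′′(0) = 2
q′′′(0) = -7
q^(4)(0) = 32
q^(5)(0) = -181
So c_5 = q^(5)(0)/5! = -181/120.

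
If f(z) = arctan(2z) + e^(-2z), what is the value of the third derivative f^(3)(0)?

-24

Expand each term separately and add.
From the series, [z^3] f = -4; multiply by 3! = 6 to get -24.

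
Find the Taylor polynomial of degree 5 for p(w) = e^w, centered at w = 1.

e*(w - 1)^5/120 + e*(w - 1)^4/24 + e*(w - 1)^3/6 + e*(w - 1)^2/2 + e*(w - 1) + e

p(1) = e
p′(1) = e
p′′(1) = e
p′′′(1) = e
p^(4)(1) = e
p^(5)(1) = e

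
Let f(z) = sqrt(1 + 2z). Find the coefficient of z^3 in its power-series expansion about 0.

1/2

Apply the Taylor formula c_k = f^(k)(a)/k!.
[z^0] = 1;  [z^1] = 1;  [z^2] = -1/2;  [z^3] = 1/2.
So c_3 = f′′′(0)/3! = 1/2.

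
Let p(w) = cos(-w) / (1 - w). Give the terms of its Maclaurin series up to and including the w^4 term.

Use 1/(1 - r) = Σ r^k on the denominator, then take the Cauchy product.
p(0) = 1
p′(0) = 1
p′′(0) = 1
p′′′(0) = 3
p^(4)(0) = 13

13*w^4/24 + w^3/2 + w^2/2 + w + 1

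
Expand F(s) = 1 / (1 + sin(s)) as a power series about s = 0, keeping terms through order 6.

17*s^6/45 - 61*s^5/120 + 2*s^4/3 - 5*s^3/6 + s^2 - s + 1

Expand as Σ (-1)^k u^k with u equal to the inner function's series.
[s^0] = 1;  [s^1] = -1;  [s^2] = 1;  [s^3] = -5/6;  [s^4] = 2/3;  [s^5] = -61/120;  [s^6] = 17/45.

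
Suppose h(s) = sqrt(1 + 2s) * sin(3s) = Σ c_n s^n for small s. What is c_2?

Multiply the two series term by term and collect like powers.
[s^0] = 0;  [s^1] = 3;  [s^2] = 3.
So c_2 = h′′(0)/2! = 3.

3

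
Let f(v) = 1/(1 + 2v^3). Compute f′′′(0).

-12

From the series, [v^3] f = -2; multiply by 3! = 6 to get -12.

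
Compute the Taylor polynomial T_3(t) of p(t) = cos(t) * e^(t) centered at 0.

Take the Cauchy product of the two expansions.
p(0) = 1
p′(0) = 1
p′′(0) = 0
p′′′(0) = -2

-t^3/3 + t + 1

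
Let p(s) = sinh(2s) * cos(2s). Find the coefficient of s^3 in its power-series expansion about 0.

-8/3

Expand each factor separately, then convolve coefficients.
p(0) = 0
p′(0) = 2
p′′(0) = 0
p′′′(0) = -16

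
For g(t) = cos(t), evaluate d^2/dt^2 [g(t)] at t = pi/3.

-1/2

The coefficient of (t - pi/3)^2 in the expansion is -1/4, so g′′(pi/3) = 2! * (-1/4) = -1/2.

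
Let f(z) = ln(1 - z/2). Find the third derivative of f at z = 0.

The coefficient of z^3 in the expansion is -1/24, so f′′′(0) = 3! * (-1/24) = -1/4.

-1/4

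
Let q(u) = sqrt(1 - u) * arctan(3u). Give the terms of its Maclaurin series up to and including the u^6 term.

-30489*u^6/1280 + 31749*u^5/640 + 69*u^4/16 - 75*u^3/8 - 3*u^2/2 + 3*u

Write out both Maclaurin series and multiply, keeping only the needed powers.
[u^0] = 0;  [u^1] = 3;  [u^2] = -3/2;  [u^3] = -75/8;  [u^4] = 69/16;  [u^5] = 31749/640;  [u^6] = -30489/1280.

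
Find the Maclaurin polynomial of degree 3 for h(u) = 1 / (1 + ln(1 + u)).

-7*u^3/3 + 3*u^2/2 - u + 1

Expand as Σ (-1)^k u^k with u equal to the inner function's series.
h(0) = 1
h′(0) = -1
h′′(0) = 3
h′′′(0) = -14
The Taylor polynomial is Σ h^(k)(0)/k! · u^k.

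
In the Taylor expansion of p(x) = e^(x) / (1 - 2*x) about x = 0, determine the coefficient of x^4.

211/8

Expand 1/(denominator) as a geometric series and multiply by the numerator's series.
[x^0] = 1;  [x^1] = 3;  [x^2] = 13/2;  [x^3] = 79/6;  [x^4] = 211/8.
So c_4 = p^(4)(0)/4! = 211/8.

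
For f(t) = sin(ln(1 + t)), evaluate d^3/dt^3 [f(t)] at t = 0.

1

Substitute the inner expansion into the outer series and collect powers.
The coefficient of t^3 in the expansion is 1/6, so f′′′(0) = 3! * (1/6) = 1.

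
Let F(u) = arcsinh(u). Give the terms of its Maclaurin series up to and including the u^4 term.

-u^3/6 + u

Apply the Taylor formula c_k = f^(k)(a)/k!.
F(0) = 0
F′(0) = 1
F′′(0) = 0
F′′′(0) = -1
F^(4)(0) = 0
The Taylor polynomial is Σ F^(k)(0)/k! · u^k.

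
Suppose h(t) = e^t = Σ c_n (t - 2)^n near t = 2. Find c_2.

h(2) = e^(2)
h′(2) = e^(2)
h′′(2) = e^(2)
Dividing each by k! gives the coefficients c_0, ..., c_2.

e^(2)/2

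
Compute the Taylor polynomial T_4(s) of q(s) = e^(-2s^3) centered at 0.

1 - 2*s^3

q(0) = 1
q′(0) = 0
q′′(0) = 0
q′′′(0) = -12
q^(4)(0) = 0
The Taylor polynomial is Σ q^(k)(0)/k! · s^k.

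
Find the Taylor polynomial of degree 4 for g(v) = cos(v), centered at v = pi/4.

Use the known series and substitute for the argument.
[(v - pi/4)^0] = sqrt(2)/2;  [(v - pi/4)^1] = -sqrt(2)/2;  [(v - pi/4)^2] = -sqrt(2)/4;  [(v - pi/4)^3] = sqrt(2)/12;  [(v - pi/4)^4] = sqrt(2)/48.

sqrt(2)*(v - pi/4)^4/48 + sqrt(2)*(v - pi/4)^3/12 - sqrt(2)*(v - pi/4)^2/4 - sqrt(2)*(v - pi/4)/2 + sqrt(2)/2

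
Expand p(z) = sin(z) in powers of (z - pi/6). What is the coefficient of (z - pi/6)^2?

-1/4

Use the known series and substitute for the argument.
p(pi/6) = 1/2
p′(pi/6) = sqrt(3)/2
p′′(pi/6) = -1/2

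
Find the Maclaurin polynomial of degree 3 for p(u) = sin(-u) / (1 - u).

-5*u^3/6 - u^2 - u

Write out both Maclaurin series and multiply, keeping only the needed powers.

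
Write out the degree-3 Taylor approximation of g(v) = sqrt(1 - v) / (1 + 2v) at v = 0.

-157*v^3/16 + 39*v^2/8 - 5*v/2 + 1

Multiply the two series term by term and collect like powers.
g(0) = 1
g′(0) = -5/2
g′′(0) = 39/4
g′′′(0) = -471/8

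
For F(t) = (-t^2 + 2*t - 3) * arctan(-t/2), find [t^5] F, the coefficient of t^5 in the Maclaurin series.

-11/480

Distribute the polynomial across the series and collect like powers.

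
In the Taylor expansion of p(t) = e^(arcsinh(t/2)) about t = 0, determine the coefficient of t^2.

Compose series: expand the inner function first, then feed it into the outer expansion.
p(0) = 1
p′(0) = 1/2
p′′(0) = 1/4
The Taylor polynomial is Σ p^(k)(0)/k! · t^k.

1/8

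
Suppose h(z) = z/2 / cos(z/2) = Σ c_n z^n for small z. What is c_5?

5/768

Divide the numerator series by the denominator series (power-series long division).
h(0) = 0
h′(0) = 1/2
h′′(0) = 0
h′′′(0) = 3/8
h^(4)(0) = 0
h^(5)(0) = 25/32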